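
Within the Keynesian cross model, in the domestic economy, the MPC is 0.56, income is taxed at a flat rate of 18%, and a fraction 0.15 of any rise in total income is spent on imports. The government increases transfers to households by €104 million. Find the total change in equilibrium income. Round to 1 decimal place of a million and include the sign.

+€84.3 million

The transfer change shifts disposable income by +€104 million, so first-round consumption changes by c·ΔTR = 0.56 × (+€104 million) = +€58.24 million.
Expenditure multiplier = 1/(1 − c(1−t) + m) = 1/(1 − 0.56×0.82 + 0.15) = 1/0.6908 ≈ 1.448.
The transfer multiplier is c × k ≈ 0.811, so ΔY = k × (c·ΔTR) = (+€58.24 million) / 0.6908 ≈ +€84.3 million.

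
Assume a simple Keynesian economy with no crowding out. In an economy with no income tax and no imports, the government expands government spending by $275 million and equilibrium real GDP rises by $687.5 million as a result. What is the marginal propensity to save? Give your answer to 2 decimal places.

Implied spending multiplier k = ΔY/ΔG = 687.5/275 = 2.5.
Since k = 1/(1 − MPC), MPC = 1 − 1/k = 1 − ΔG/ΔY = 1 − 275/687.5 = 0.60.
MPS = 1 − MPC = 0.40.

0.40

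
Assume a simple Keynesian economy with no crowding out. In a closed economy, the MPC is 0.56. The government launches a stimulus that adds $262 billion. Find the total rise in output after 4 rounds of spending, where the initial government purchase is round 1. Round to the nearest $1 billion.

Round 1 adds ΔG = $262 billion; each later round is MPC = 0.56 times the previous.
After 4 rounds: 262 + 146.72 + 82.1632 + 46.011392 = ΔG·(1 − c^4)/(1 − c) = 262 × (1 − 0.09834496)/0.44 ≈ $537 billion.

$537 billion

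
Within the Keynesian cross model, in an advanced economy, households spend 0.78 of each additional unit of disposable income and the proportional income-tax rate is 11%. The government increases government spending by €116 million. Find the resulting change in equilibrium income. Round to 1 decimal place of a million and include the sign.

+€379.3 million

Spending multiplier = 1/(1 − c(1−t)) = 1/(1 − 0.78×0.89) = 1/0.3058 ≈ 3.27.
ΔY = k × ΔG = (+€116 million) / 0.3058 ≈ +€379.3 million.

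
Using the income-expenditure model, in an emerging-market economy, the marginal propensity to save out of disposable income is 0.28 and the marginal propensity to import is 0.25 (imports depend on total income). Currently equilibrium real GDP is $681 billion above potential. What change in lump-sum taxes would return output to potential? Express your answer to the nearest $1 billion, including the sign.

+$501 billion

MPC = 1 − MPS = 1 − 0.28 = 0.72.
Spending multiplier = 1/(1 − c + m) = 1/(1 − 0.72 + 0.25) = 1/0.53 ≈ 1.887.
Tax multiplier = −c·k = −0.72/0.53 ≈ −1.358. Need ΔY = −$681 billion, so ΔT = ΔY/(−c·k) = −(−$681 billion) × 0.53 / 0.72 ≈ +$501 billion.
The government should raise lump-sum taxes by $501 billion.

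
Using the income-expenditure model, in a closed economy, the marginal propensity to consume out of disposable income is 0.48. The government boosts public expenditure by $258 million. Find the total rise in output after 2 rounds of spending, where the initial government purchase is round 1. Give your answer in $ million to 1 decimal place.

Round 1 adds ΔG = $258 million; each later round is MPC = 0.48 times the previous.
After 2 rounds: 258 + 123.84 = ΔG·(1 − c^2)/(1 − c) = 258 × (1 − 0.2304)/0.52 ≈ $381.8 million.

$381.8 million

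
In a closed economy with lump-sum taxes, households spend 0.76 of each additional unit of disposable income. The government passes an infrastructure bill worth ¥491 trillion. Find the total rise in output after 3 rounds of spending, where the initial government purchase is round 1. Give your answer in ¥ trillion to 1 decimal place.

¥1,147.8 trillion

Round 1 adds ΔG = ¥491 trillion; each later round is MPC = 0.76 times the previous.
After 3 rounds: 491 + 373.16 + 283.6016 = ΔG·(1 − c^3)/(1 − c) = 491 × (1 − 0.438976)/0.24 ≈ ¥1,147.8 trillion.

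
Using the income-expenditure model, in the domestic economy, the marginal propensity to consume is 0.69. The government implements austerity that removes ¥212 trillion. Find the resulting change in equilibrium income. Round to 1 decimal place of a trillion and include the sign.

−¥683.9 trillion

Expenditure multiplier = 1/(1 − MPC) = 1/(1 − 0.69) = 1/0.31 ≈ 3.226.
ΔY = k × ΔG = (−¥212 trillion) / 0.31 ≈ −¥683.9 trillion.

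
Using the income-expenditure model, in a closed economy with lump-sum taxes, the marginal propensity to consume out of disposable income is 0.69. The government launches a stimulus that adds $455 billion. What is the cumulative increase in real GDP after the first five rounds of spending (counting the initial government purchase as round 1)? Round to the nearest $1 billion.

$1,238 billion

Round 1 adds ΔG = $455 billion; each later round is MPC = 0.69 times the previous.
After 5 rounds: 455 + 313.95 + 216.6255 + 149.471595 + 103.13540055 = ΔG·(1 − c^5)/(1 − c) = 455 × (1 − 0.1564031349)/0.31 ≈ $1,238 billion.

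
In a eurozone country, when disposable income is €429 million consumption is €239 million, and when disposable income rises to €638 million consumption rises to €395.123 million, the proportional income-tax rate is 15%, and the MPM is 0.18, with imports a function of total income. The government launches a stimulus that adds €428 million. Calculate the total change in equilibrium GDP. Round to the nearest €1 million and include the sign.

MPC = ΔC/ΔYd = (395.123 − 239)/(638 − 429) = 156.123/209 = 0.747.
Spending multiplier = 1/(1 − c(1−t) + m) = 1/(1 − 0.747×0.85 + 0.18) = 1/0.54505 ≈ 1.835.
ΔY = k × ΔG = (+€428 million) / 0.54505 ≈ +€785 million.

+€785 million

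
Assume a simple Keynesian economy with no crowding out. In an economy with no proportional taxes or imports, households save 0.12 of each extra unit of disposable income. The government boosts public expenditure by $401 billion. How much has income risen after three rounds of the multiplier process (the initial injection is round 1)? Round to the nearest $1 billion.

MPC = 1 − MPS = 1 − 0.12 = 0.88.
Round 1 adds ΔG = $401 billion; each later round is MPC = 0.88 times the previous.
After 3 rounds: 401 + 352.88 + 310.5344 = ΔG·(1 − c^3)/(1 − c) = 401 × (1 − 0.681472)/0.12 ≈ $1,064 billion.

$1,064 billion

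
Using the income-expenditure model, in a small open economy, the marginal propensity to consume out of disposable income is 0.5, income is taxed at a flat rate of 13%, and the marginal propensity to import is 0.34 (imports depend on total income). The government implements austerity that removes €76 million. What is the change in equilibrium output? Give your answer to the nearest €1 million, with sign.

−€84 million

Spending multiplier = 1/(1 − c(1−t) + m) = 1/(1 − 0.5×0.87 + 0.34) = 1/0.905 ≈ 1.105.
ΔY = k × ΔG = (−€76 million) / 0.905 ≈ −€84 million.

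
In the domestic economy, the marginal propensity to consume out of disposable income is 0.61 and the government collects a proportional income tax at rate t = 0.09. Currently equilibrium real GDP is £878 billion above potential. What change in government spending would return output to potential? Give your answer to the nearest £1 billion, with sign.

Spending multiplier = 1/(1 − c(1−t)) = 1/(1 − 0.61×0.91) = 1/0.4449 ≈ 2.248.
Need ΔY = −£878 billion, so ΔG = ΔY/k = (−£878 billion) × 0.4449 ≈ −£391 billion.
The government should cut government spending by £391 billion.

−£391 billion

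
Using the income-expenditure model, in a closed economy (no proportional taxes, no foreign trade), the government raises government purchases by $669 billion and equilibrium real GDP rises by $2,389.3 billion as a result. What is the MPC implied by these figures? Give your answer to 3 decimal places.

0.720

Implied spending multiplier k = ΔY/ΔG = 2,389.3/669 ≈ 3.5714.
Since k = 1/(1 − MPC), MPC = 1 − 1/k = 1 − ΔG/ΔY = 1 − 669/2,389.3 ≈ 0.720.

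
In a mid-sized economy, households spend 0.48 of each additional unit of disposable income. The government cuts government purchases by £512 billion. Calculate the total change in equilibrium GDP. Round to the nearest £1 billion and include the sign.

−£985 billion

Spending multiplier = 1/(1 − MPC) = 1/(1 − 0.48) = 1/0.52 ≈ 1.923.
ΔY = k × ΔG = (−£512 billion) / 0.52 ≈ −£985 billion.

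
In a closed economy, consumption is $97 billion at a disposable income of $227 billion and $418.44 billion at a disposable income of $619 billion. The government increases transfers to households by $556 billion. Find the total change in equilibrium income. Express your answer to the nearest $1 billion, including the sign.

MPC = ΔC/ΔYd = (418.44 − 97)/(619 − 227) = 321.44/392 = 0.82.
The transfer change shifts disposable income by +$556 billion, so first-round consumption changes by c·ΔTR = 0.82 × (+$556 billion) = +$455.92 billion.
Expenditure multiplier = 1/(1 − MPC) = 1/(1 − 0.82) = 1/0.18 ≈ 5.556.
The transfer multiplier is c × k ≈ 4.556, so ΔY = k × (c·ΔTR) = (+$455.92 billion) / 0.18 ≈ +$2,533 billion.

+$2,533 billion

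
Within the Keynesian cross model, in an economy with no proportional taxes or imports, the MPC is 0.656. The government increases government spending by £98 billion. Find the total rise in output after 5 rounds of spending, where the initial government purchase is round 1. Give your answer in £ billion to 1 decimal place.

£250.3 billion

Round 1 adds ΔG = £98 billion; each later round is MPC = 0.656 times the previous.
After 5 rounds: 98 + 64.288 + 42.172928 + 27.665440768 + 18.148529143808 = ΔG·(1 − c^5)/(1 − c) = 98 × (1 − 0.121484031819776)/0.344 ≈ £250.3 billion.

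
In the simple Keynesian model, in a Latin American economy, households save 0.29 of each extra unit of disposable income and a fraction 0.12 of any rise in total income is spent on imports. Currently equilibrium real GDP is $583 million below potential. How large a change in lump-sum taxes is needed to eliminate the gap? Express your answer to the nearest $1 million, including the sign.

−$337 million

MPC = 1 − MPS = 1 − 0.29 = 0.71.
Spending multiplier = 1/(1 − c + m) = 1/(1 − 0.71 + 0.12) = 1/0.41 ≈ 2.439.
Tax multiplier = −c·k = −0.71/0.41 ≈ −1.732. Need ΔY = +$583 million, so ΔT = ΔY/(−c·k) = −(+$583 million) × 0.41 / 0.71 ≈ −$337 million.
The government should cut lump-sum taxes by $337 million.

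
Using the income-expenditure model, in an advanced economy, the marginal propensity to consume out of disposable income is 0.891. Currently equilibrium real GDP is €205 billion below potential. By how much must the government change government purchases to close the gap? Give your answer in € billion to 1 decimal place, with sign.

+€22.3 billion

Spending multiplier = 1/(1 − MPC) = 1/(1 − 0.891) = 1/0.109 ≈ 9.174.
Need ΔY = +€205 billion, so ΔG = ΔY/k = (+€205 billion) × 0.109 ≈ +€22.3 billion.
The government should increase government purchases by €22.3 billion.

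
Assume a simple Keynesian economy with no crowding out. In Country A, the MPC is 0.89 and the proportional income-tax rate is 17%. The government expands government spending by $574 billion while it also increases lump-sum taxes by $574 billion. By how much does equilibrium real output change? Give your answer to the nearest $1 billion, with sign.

+$242 billion

Expenditure multiplier = 1/(1 − c(1−t)) = 1/(1 − 0.89×0.83) = 1/0.2613 ≈ 3.827.
ΔG contributes k·ΔG = (+$574 billion) / 0.2613 ≈ +$2,196.7 billion.
ΔT of +$574 billion changes first-round spending by −c·ΔT = −$510.86 billion, contributing k·(−c·ΔT) = (−$510.86 billion) / 0.2613 ≈ −$1,955.1 billion.
Net ΔY = k(ΔG − c·ΔT) = (+$63.14 billion) / 0.2613 ≈ +$242 billion.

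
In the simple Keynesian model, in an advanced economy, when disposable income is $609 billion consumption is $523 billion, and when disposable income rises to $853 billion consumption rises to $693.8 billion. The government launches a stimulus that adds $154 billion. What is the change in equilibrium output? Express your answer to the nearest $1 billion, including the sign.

MPC = ΔC/ΔYd = (693.8 − 523)/(853 − 609) = 170.8/244 = 0.7.
Expenditure multiplier = 1/(1 − MPC) = 1/(1 − 0.7) = 1/0.3 ≈ 3.333.
ΔY = k × ΔG = (+$154 billion) / 0.3 ≈ +$513 billion.

+$513 billion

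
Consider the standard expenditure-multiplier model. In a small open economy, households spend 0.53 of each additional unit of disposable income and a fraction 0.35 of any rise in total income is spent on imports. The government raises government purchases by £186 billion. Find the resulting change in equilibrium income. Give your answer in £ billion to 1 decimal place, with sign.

+£226.8 billion

Government-spending multiplier = 1/(1 − c + m) = 1/(1 − 0.53 + 0.35) = 1/0.82 ≈ 1.22.
ΔY = k × ΔG = (+£186 billion) / 0.82 ≈ +£226.8 billion.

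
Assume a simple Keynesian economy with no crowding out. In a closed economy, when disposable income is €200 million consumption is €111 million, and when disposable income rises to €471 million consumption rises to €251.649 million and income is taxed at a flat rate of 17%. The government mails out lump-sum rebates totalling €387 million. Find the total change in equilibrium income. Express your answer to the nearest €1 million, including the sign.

+€353 million

MPC = ΔC/ΔYd = (251.649 − 111)/(471 − 200) = 140.649/271 = 0.519.
A lump-sum tax change of −€387 million shifts disposable income by +€387 million; first-round consumption changes by −c × ΔT = −0.519 × (−€387 million) = +€200.853 million.
Expenditure multiplier = 1/(1 − c(1−t)) = 1/(1 − 0.519×0.83) = 1/0.56923 ≈ 1.757.
The tax multiplier is −c × k ≈ −0.912, so ΔY = k × (−c·ΔT) = (+€200.853 million) / 0.56923 ≈ +€353 million.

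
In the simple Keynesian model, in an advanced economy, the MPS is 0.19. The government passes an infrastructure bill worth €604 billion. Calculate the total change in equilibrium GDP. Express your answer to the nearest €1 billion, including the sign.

+€3,179 billion

MPC = 1 − MPS = 1 − 0.19 = 0.81.
Expenditure multiplier = 1/(1 − MPC) = 1/(1 − 0.81) = 1/0.19 ≈ 5.263.
ΔY = k × ΔG = (+€604 billion) / 0.19 ≈ +€3,179 billion.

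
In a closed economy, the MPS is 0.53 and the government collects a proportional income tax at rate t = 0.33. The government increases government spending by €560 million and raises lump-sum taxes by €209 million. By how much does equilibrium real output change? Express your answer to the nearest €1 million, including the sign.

+€674 million

MPC = 1 − MPS = 1 − 0.53 = 0.47.
Expenditure multiplier = 1/(1 − c(1−t)) = 1/(1 − 0.47×0.67) = 1/0.6851 ≈ 1.46.
ΔG contributes k·ΔG = (+€560 million) / 0.6851 ≈ +€817.4 million.
ΔT of +€209 million changes first-round spending by −c·ΔT = −€98.23 million, contributing k·(−c·ΔT) = (−€98.23 million) / 0.6851 ≈ −€143.4 million.
Net ΔY = k(ΔG − c·ΔT) = (+€461.77 million) / 0.6851 ≈ +€674 million.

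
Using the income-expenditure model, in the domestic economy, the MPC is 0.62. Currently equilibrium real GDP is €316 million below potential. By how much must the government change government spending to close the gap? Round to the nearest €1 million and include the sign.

+€120 million

Spending multiplier = 1/(1 − MPC) = 1/(1 − 0.62) = 1/0.38 ≈ 2.632.
Need ΔY = +€316 million, so ΔG = ΔY/k = (+€316 million) × 0.38 ≈ +€120 million.
The government should increase government spending by €120 million.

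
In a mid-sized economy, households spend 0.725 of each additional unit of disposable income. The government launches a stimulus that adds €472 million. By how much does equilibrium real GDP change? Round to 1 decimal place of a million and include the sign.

Spending multiplier = 1/(1 − MPC) = 1/(1 − 0.725) = 1/0.275 ≈ 3.636.
ΔY = k × ΔG = (+€472 million) / 0.275 ≈ +€1,716.4 million.

+€1,716.4 million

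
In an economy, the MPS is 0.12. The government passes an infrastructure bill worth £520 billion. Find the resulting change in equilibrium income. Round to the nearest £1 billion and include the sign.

MPC = 1 − MPS = 1 − 0.12 = 0.88.
Expenditure multiplier = 1/(1 − MPC) = 1/(1 − 0.88) = 1/0.12 ≈ 8.333.
ΔY = k × ΔG = (+£520 billion) / 0.12 ≈ +£4,333 billion.

+£4,333 billion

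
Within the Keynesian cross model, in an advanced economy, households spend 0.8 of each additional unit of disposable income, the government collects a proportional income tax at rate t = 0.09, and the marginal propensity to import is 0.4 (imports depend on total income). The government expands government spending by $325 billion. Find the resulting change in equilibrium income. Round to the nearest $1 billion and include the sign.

Spending multiplier = 1/(1 − c(1−t) + m) = 1/(1 − 0.8×0.91 + 0.4) = 1/0.672 ≈ 1.488.
ΔY = k × ΔG = (+$325 billion) / 0.672 ≈ +$484 billion.

+$484 billion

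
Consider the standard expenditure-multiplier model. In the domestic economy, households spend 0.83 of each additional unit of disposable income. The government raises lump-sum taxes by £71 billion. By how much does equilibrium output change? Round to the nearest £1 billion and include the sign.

A lump-sum tax change of +£71 billion shifts disposable income by −£71 billion; first-round consumption changes by −c × ΔT = −0.83 × (+£71 billion) = −£58.93 billion.
Expenditure multiplier = 1/(1 − MPC) = 1/(1 − 0.83) = 1/0.17 ≈ 5.882.
The tax multiplier is −c × k ≈ −4.882, so ΔY = k × (−c·ΔT) = (−£58.93 billion) / 0.17 ≈ −£347 billion.

−£347 billion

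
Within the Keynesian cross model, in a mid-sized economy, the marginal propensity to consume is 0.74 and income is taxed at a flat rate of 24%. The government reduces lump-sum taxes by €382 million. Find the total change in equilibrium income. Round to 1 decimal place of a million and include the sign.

+€646.0 million

A lump-sum tax change of −€382 million shifts disposable income by +€382 million; first-round consumption changes by −c × ΔT = −0.74 × (−€382 million) = +€282.68 million.
Expenditure multiplier = 1/(1 − c(1−t)) = 1/(1 − 0.74×0.76) = 1/0.4376 ≈ 2.285.
The tax multiplier is −c × k ≈ −1.691, so ΔY = k × (−c·ΔT) = (+€282.68 million) / 0.4376 ≈ +€646 million.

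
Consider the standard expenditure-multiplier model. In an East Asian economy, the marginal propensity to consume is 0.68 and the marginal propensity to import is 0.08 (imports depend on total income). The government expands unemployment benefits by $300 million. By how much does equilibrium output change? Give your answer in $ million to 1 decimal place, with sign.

+$510.0 million

The transfer change shifts disposable income by +$300 million, so first-round consumption changes by c·ΔTR = 0.68 × (+$300 million) = +$204 million.
Expenditure multiplier = 1/(1 − c + m) = 1/(1 − 0.68 + 0.08) = 1/0.4 = 2.5.
The transfer multiplier is c × k = 1.7, so ΔY = k × (c·ΔTR) = (+$204 million) / 0.4 = +$510 million.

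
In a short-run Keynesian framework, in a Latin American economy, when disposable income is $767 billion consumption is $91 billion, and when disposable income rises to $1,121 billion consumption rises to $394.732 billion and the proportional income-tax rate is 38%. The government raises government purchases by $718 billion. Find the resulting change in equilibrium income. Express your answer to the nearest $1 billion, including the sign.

+$1,534 billion

MPC = ΔC/ΔYd = (394.732 − 91)/(1,121 − 767) = 303.732/354 = 0.858.
Expenditure multiplier = 1/(1 − c(1−t)) = 1/(1 − 0.858×0.62) = 1/0.46804 ≈ 2.137.
ΔY = k × ΔG = (+$718 billion) / 0.46804 ≈ +$1,534 billion.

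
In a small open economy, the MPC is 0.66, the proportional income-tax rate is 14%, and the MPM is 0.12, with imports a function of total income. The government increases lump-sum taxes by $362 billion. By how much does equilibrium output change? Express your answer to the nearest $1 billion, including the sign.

−$433 billion

A lump-sum tax change of +$362 billion shifts disposable income by −$362 billion; first-round consumption changes by −c × ΔT = −0.66 × (+$362 billion) = −$238.92 billion.
Expenditure multiplier = 1/(1 − c(1−t) + m) = 1/(1 − 0.66×0.86 + 0.12) = 1/0.5524 ≈ 1.81.
The tax multiplier is −c × k ≈ −1.195, so ΔY = k × (−c·ΔT) = (−$238.92 billion) / 0.5524 ≈ −$433 billion.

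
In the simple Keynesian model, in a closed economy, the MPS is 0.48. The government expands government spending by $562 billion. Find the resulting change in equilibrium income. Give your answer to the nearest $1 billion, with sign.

+$1,171 billion

MPC = 1 − MPS = 1 − 0.48 = 0.52.
Spending multiplier = 1/(1 − MPC) = 1/(1 − 0.52) = 1/0.48 ≈ 2.083.
ΔY = k × ΔG = (+$562 billion) / 0.48 ≈ +$1,171 billion.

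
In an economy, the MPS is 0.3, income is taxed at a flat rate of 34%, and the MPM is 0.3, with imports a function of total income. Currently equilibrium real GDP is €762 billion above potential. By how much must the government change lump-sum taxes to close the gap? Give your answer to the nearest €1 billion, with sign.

MPC = 1 − MPS = 1 − 0.3 = 0.7.
Spending multiplier = 1/(1 − c(1−t) + m) = 1/(1 − 0.7×0.66 + 0.3) = 1/0.838 ≈ 1.193.
Tax multiplier = −c·k = −0.7/0.838 ≈ −0.835. Need ΔY = −€762 billion, so ΔT = ΔY/(−c·k) = −(−€762 billion) × 0.838 / 0.7 ≈ +€912 billion.
The government should raise lump-sum taxes by €912 billion.

+€912 billion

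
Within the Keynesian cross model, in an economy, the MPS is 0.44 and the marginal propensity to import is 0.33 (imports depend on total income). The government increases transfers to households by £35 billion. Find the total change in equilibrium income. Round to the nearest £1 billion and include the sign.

MPC = 1 − MPS = 1 − 0.44 = 0.56.
The transfer change shifts disposable income by +£35 billion, so first-round consumption changes by c·ΔTR = 0.56 × (+£35 billion) = +£19.6 billion.
Expenditure multiplier = 1/(1 − c + m) = 1/(1 − 0.56 + 0.33) = 1/0.77 ≈ 1.299.
The transfer multiplier is c × k ≈ 0.727, so ΔY = k × (c·ΔTR) = (+£19.6 billion) / 0.77 ≈ +£25 billion.

+£25 billion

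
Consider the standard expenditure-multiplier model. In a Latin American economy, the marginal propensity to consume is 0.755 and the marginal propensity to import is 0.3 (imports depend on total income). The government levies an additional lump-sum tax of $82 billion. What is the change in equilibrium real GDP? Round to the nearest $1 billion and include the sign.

A lump-sum tax change of +$82 billion shifts disposable income by −$82 billion; first-round consumption changes by −c × ΔT = −0.755 × (+$82 billion) = −$61.91 billion.
Expenditure multiplier = 1/(1 − c + m) = 1/(1 − 0.755 + 0.3) = 1/0.545 ≈ 1.835.
The tax multiplier is −c × k ≈ −1.385, so ΔY = k × (−c·ΔT) = (−$61.91 billion) / 0.545 ≈ −$114 billion.

−$114 billion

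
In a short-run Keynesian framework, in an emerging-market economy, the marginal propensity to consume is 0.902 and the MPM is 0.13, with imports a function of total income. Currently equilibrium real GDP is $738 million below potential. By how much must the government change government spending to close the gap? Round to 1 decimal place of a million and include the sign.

Spending multiplier = 1/(1 − c + m) = 1/(1 − 0.902 + 0.13) = 1/0.228 ≈ 4.386.
Need ΔY = +$738 million, so ΔG = ΔY/k = (+$738 million) × 0.228 ≈ +$168.3 million.
The government should increase government spending by $168.3 million.

+$168.3 million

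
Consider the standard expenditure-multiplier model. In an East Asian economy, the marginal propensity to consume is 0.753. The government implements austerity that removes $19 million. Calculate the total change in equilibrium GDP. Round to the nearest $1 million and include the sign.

Spending multiplier = 1/(1 − MPC) = 1/(1 − 0.753) = 1/0.247 ≈ 4.049.
ΔY = k × ΔG = (−$19 million) / 0.247 ≈ −$77 million.

−$77 million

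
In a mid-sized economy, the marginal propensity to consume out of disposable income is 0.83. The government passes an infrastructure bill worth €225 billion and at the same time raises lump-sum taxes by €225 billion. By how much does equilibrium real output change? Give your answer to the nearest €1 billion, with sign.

Expenditure multiplier = 1/(1 − MPC) = 1/(1 − 0.83) = 1/0.17 ≈ 5.882.
ΔG contributes k·ΔG = (+€225 billion) / 0.17 ≈ +€1,323.5 billion.
ΔT of +€225 billion changes first-round spending by −c·ΔT = −€186.75 billion, contributing k·(−c·ΔT) = (−€186.75 billion) / 0.17 ≈ −€1,098.5 billion.
With ΔG = ΔT and no other leakages, the balanced-budget multiplier is 1, so ΔY = ΔG = +€225 billion.

+€225 billion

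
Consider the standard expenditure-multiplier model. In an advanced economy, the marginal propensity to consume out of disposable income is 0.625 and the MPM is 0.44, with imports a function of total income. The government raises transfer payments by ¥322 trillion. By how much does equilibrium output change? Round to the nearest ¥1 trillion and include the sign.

The transfer change shifts disposable income by +¥322 trillion, so first-round consumption changes by c·ΔTR = 0.625 × (+¥322 trillion) = +¥201.25 trillion.
Expenditure multiplier = 1/(1 − c + m) = 1/(1 − 0.625 + 0.44) = 1/0.815 ≈ 1.227.
The transfer multiplier is c × k ≈ 0.767, so ΔY = k × (c·ΔTR) = (+¥201.25 trillion) / 0.815 ≈ +¥247 trillion.

+¥247 trillion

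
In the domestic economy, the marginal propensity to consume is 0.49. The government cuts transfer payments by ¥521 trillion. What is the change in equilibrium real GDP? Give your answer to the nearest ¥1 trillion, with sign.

−¥501 trillion

The transfer change shifts disposable income by −¥521 trillion, so first-round consumption changes by c·ΔTR = 0.49 × (−¥521 trillion) = −¥255.29 trillion.
Expenditure multiplier = 1/(1 − MPC) = 1/(1 − 0.49) = 1/0.51 ≈ 1.961.
The transfer multiplier is c × k ≈ 0.961, so ΔY = k × (c·ΔTR) = (−¥255.29 trillion) / 0.51 ≈ −¥501 trillion.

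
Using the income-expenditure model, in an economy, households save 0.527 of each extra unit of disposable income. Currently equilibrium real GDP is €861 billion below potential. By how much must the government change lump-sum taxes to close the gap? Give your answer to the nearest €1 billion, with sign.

−€959 billion

MPC = 1 − MPS = 1 − 0.527 = 0.473.
Spending multiplier = 1/(1 − MPC) = 1/(1 − 0.473) = 1/0.527 ≈ 1.898.
Tax multiplier = −c·k = −0.473/0.527 ≈ −0.898. Need ΔY = +€861 billion, so ΔT = ΔY/(−c·k) = −(+€861 billion) × 0.527 / 0.473 ≈ −€959 billion.
The government should cut lump-sum taxes by €959 billion.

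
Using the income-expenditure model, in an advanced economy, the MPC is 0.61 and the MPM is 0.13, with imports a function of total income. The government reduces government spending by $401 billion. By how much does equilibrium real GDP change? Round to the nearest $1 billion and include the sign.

−$771 billion

Expenditure multiplier = 1/(1 − c + m) = 1/(1 − 0.61 + 0.13) = 1/0.52 ≈ 1.923.
ΔY = k × ΔG = (−$401 billion) / 0.52 ≈ −$771 billion.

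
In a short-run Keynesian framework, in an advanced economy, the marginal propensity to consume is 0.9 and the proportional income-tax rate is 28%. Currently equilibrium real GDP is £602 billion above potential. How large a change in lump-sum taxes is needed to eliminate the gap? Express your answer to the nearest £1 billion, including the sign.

+£235 billion

Spending multiplier = 1/(1 − c(1−t)) = 1/(1 − 0.9×0.72) = 1/0.352 ≈ 2.841.
Tax multiplier = −c·k = −0.9/0.352 ≈ −2.557. Need ΔY = −£602 billion, so ΔT = ΔY/(−c·k) = −(−£602 billion) × 0.352 / 0.9 ≈ +£235 billion.
The government should raise lump-sum taxes by £235 billion.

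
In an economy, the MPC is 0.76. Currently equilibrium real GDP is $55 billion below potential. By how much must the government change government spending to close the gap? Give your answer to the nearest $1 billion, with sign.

Spending multiplier = 1/(1 − MPC) = 1/(1 − 0.76) = 1/0.24 ≈ 4.167.
Need ΔY = +$55 billion, so ΔG = ΔY/k = (+$55 billion) × 0.24 ≈ +$13 billion.
The government should increase government spending by $13 billion.

+$13 billion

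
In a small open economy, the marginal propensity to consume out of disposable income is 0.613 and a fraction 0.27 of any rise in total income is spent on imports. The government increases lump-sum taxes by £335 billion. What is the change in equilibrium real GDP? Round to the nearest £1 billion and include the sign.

A lump-sum tax change of +£335 billion shifts disposable income by −£335 billion; first-round consumption changes by −c × ΔT = −0.613 × (+£335 billion) = −£205.355 billion.
Expenditure multiplier = 1/(1 − c + m) = 1/(1 − 0.613 + 0.27) = 1/0.657 ≈ 1.522.
The tax multiplier is −c × k ≈ −0.933, so ΔY = k × (−c·ΔT) = (−£205.355 billion) / 0.657 ≈ −£313 billion.

−£313 billion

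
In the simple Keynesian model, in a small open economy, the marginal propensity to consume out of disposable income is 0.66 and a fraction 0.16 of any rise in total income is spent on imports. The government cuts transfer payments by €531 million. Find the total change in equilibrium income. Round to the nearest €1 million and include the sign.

−€701 million

The transfer change shifts disposable income by −€531 million, so first-round consumption changes by c·ΔTR = 0.66 × (−€531 million) = −€350.46 million.
Expenditure multiplier = 1/(1 − c + m) = 1/(1 − 0.66 + 0.16) = 1/0.5 = 2.
The transfer multiplier is c × k = 1.32, so ΔY = k × (c·ΔTR) = (−€350.46 million) / 0.5 ≈ −€701 million.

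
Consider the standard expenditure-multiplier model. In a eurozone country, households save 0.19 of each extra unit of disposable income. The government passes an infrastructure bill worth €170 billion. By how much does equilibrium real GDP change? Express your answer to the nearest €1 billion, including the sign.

MPC = 1 − MPS = 1 − 0.19 = 0.81.
Spending multiplier = 1/(1 − MPC) = 1/(1 − 0.81) = 1/0.19 ≈ 5.263.
ΔY = k × ΔG = (+€170 billion) / 0.19 ≈ +€895 billion.

+€895 billion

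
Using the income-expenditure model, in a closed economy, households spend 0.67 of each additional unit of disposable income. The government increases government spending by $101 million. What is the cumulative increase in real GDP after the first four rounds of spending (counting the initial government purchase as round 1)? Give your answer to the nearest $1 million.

$244 million

Round 1 adds ΔG = $101 million; each later round is MPC = 0.67 times the previous.
After 4 rounds: 101 + 67.67 + 45.3389 + 30.377063 = ΔG·(1 − c^4)/(1 − c) = 101 × (1 − 0.20151121)/0.33 ≈ $244 million.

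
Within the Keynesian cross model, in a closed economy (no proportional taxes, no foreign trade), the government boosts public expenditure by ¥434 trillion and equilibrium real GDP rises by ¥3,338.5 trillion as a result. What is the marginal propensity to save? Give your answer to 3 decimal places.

0.130

Implied spending multiplier k = ΔY/ΔG = 3,338.5/434 ≈ 7.6924.
Since k = 1/(1 − MPC), MPC = 1 − 1/k = 1 − ΔG/ΔY = 1 − 434/3,338.5 ≈ 0.870.
MPS = 1 − MPC = 0.130.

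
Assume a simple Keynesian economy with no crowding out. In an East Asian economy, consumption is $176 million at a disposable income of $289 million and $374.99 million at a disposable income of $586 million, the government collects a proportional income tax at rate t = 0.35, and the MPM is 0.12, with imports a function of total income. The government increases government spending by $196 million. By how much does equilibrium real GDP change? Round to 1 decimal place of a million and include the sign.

MPC = ΔC/ΔYd = (374.99 − 176)/(586 − 289) = 198.99/297 = 0.67.
Spending multiplier = 1/(1 − c(1−t) + m) = 1/(1 − 0.67×0.65 + 0.12) = 1/0.6845 ≈ 1.461.
ΔY = k × ΔG = (+$196 million) / 0.6845 ≈ +$286.3 million.

+$286.3 million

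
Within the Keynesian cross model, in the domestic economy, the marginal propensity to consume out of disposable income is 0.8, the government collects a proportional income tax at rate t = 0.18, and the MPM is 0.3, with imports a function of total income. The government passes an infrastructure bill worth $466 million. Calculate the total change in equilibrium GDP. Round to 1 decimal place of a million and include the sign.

Government-spending multiplier = 1/(1 − c(1−t) + m) = 1/(1 − 0.8×0.82 + 0.3) = 1/0.644 ≈ 1.553.
ΔY = k × ΔG = (+$466 million) / 0.644 ≈ +$723.6 million.

+$723.6 million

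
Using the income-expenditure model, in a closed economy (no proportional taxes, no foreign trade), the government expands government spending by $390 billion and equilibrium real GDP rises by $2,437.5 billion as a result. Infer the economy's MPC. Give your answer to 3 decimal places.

Implied spending multiplier k = ΔY/ΔG = 2,437.5/390 = 6.25.
Since k = 1/(1 − MPC), MPC = 1 − 1/k = 1 − ΔG/ΔY = 1 − 390/2,437.5 = 0.840.

0.840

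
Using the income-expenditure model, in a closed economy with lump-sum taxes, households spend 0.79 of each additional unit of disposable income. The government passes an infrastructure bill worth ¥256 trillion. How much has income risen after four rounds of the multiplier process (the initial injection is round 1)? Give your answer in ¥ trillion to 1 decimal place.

Round 1 adds ΔG = ¥256 trillion; each later round is MPC = 0.79 times the previous.
After 4 rounds: 256 + 202.24 + 159.7696 + 126.217984 = ΔG·(1 − c^4)/(1 − c) = 256 × (1 − 0.38950081)/0.21 ≈ ¥744.2 trillion.

¥744.2 trillion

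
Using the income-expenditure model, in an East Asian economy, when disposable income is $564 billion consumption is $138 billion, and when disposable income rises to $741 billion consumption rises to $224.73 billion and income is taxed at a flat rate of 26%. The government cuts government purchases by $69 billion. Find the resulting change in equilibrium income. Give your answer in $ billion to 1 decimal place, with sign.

MPC = ΔC/ΔYd = (224.73 − 138)/(741 − 564) = 86.73/177 = 0.49.
Expenditure multiplier = 1/(1 − c(1−t)) = 1/(1 − 0.49×0.74) = 1/0.6374 ≈ 1.569.
ΔY = k × ΔG = (−$69 billion) / 0.6374 ≈ −$108.3 billion.

−$108.3 billion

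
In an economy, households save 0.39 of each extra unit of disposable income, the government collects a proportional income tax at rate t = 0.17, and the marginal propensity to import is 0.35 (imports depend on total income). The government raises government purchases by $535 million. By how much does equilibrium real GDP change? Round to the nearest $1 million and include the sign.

+$634 million

MPC = 1 − MPS = 1 − 0.39 = 0.61.
Expenditure multiplier = 1/(1 − c(1−t) + m) = 1/(1 − 0.61×0.83 + 0.35) = 1/0.8437 ≈ 1.185.
ΔY = k × ΔG = (+$535 million) / 0.8437 ≈ +$634 million.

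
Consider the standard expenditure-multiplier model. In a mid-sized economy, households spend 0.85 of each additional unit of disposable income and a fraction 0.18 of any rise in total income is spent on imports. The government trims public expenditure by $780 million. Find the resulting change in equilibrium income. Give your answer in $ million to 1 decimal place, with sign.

−$2,363.6 million

Expenditure multiplier = 1/(1 − c + m) = 1/(1 − 0.85 + 0.18) = 1/0.33 ≈ 3.03.
ΔY = k × ΔG = (−$780 million) / 0.33 ≈ −$2,363.6 million.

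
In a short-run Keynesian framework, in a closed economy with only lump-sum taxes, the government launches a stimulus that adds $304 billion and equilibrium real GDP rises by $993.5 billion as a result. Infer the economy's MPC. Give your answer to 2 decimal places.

0.69

Implied spending multiplier k = ΔY/ΔG = 993.5/304 ≈ 3.2681.
Since k = 1/(1 − MPC), MPC = 1 − 1/k = 1 − ΔG/ΔY = 1 − 304/993.5 ≈ 0.69.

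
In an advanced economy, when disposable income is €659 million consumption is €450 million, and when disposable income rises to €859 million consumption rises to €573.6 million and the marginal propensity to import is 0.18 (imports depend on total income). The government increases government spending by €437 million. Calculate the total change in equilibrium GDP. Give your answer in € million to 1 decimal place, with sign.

MPC = ΔC/ΔYd = (573.6 − 450)/(859 − 659) = 123.6/200 = 0.618.
Spending multiplier = 1/(1 − c + m) = 1/(1 − 0.618 + 0.18) = 1/0.562 ≈ 1.779.
ΔY = k × ΔG = (+€437 million) / 0.562 ≈ +€777.6 million.

+€777.6 million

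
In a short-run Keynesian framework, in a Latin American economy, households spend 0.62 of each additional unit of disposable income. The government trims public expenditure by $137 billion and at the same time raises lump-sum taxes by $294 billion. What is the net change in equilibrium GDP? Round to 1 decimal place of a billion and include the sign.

−$840.2 billion

Expenditure multiplier = 1/(1 − MPC) = 1/(1 − 0.62) = 1/0.38 ≈ 2.632.
ΔG contributes k·ΔG = (−$137 billion) / 0.38 ≈ −$360.5 billion.
ΔT of +$294 billion changes first-round spending by −c·ΔT = −$182.28 billion, contributing k·(−c·ΔT) = (−$182.28 billion) / 0.38 ≈ −$479.7 billion.
Net ΔY = k(ΔG − c·ΔT) = (−$319.28 billion) / 0.38 ≈ −$840.2 billion.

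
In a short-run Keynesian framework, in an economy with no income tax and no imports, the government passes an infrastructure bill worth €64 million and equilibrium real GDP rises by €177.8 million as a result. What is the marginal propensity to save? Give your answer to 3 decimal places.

Implied spending multiplier k = ΔY/ΔG = 177.8/64 ≈ 2.7781.
Since k = 1/(1 − MPC), MPC = 1 − 1/k = 1 − ΔG/ΔY = 1 − 64/177.8 ≈ 0.640.
MPS = 1 − MPC = 0.360.

0.360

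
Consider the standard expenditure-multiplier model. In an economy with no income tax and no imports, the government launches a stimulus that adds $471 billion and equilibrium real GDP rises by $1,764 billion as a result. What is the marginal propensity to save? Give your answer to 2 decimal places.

0.27

Implied spending multiplier k = ΔY/ΔG = 1,764/471 ≈ 3.7452.
Since k = 1/(1 − MPC), MPC = 1 − 1/k = 1 − ΔG/ΔY = 1 − 471/1,764 ≈ 0.73.
MPS = 1 − MPC = 0.27.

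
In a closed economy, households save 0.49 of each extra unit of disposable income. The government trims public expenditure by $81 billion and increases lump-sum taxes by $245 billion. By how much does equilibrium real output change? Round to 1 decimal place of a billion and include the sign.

−$420.3 billion

MPC = 1 − MPS = 1 − 0.49 = 0.51.
Expenditure multiplier = 1/(1 − MPC) = 1/(1 − 0.51) = 1/0.49 ≈ 2.041.
ΔG contributes k·ΔG = (−$81 billion) / 0.49 ≈ −$165.3 billion.
ΔT of +$245 billion changes first-round spending by −c·ΔT = −$124.95 billion, contributing k·(−c·ΔT) = (−$124.95 billion) / 0.49 = −$255 billion.
Net ΔY = k(ΔG − c·ΔT) = (−$205.95 billion) / 0.49 ≈ −$420.3 billion.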